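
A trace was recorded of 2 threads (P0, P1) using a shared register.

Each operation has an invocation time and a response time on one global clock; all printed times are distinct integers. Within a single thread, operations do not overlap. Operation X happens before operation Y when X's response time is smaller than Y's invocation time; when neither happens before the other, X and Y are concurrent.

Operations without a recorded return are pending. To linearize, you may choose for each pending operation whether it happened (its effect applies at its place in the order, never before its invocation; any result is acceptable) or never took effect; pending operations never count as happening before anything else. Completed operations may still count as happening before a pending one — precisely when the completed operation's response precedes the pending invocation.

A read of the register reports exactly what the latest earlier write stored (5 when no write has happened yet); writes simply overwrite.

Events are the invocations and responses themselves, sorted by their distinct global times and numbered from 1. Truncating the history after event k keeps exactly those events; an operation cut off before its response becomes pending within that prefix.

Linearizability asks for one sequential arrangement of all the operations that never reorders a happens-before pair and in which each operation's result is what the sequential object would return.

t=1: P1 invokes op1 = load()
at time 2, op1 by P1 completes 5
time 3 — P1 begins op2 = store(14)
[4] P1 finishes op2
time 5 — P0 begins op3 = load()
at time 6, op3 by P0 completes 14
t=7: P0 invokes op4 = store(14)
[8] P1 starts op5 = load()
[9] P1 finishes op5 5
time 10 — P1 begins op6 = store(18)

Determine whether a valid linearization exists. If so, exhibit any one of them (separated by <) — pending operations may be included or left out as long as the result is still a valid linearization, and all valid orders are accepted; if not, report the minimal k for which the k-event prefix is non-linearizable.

not linearizable — minimal violating prefix: 9 events

through event 8 a valid linearization exists; event 9 (op5 responding at time 9) ends that
the completed operations (4 total) allow one real-time order; the register replay rejects it
no escape via the 1 pending operation (op4): every completion choice fails
e.g. op1, op2, op3, op5 (pending dropped): illegal at step 4, since op5 load() → 5 cannot apply there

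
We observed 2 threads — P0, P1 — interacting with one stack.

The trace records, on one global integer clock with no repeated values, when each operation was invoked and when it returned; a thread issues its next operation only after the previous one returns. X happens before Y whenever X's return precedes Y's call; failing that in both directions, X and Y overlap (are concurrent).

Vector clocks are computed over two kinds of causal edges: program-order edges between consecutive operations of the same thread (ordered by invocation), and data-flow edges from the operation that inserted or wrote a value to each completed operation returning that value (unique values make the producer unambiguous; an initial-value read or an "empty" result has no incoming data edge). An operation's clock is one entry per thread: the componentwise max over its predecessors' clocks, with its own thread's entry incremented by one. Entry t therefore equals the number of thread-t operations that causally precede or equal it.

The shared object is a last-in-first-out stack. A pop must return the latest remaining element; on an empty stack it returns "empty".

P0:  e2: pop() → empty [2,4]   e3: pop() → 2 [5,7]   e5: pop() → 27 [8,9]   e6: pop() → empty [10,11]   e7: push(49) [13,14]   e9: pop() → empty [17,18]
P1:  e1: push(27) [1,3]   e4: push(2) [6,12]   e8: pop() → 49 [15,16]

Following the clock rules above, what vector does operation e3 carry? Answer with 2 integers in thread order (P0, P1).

(2, 2)

e1 (invocation 1): nothing precedes it; P1's component alone gives (0, 1)
e2 (invocation 2): nothing precedes it; P0's component alone gives (1, 0)
from VC(e1)=(0, 1), e4 (invoked 6) maxes components and bumps P1 → (0, 2)
from VC(e2)=(1, 0), VC(e4)=(0, 2), e3 (invoked 5) maxes components and bumps P0 → (2, 2)
from VC(e1)=(0, 1), VC(e3)=(2, 2), e5 (invoked 8) maxes components and bumps P0 → (3, 2)
from VC(e5)=(3, 2), e6 (invoked 10) maxes components and bumps P0 → (4, 2)
from VC(e6)=(4, 2), e7 (invoked 13) maxes components and bumps P0 → (5, 2)
from VC(e4)=(0, 2), VC(e7)=(5, 2), e8 (invoked 15) maxes components and bumps P1 → (5, 3)
from VC(e7)=(5, 2), e9 (invoked 17) maxes components and bumps P0 → (6, 2)
target: VC(e3) = (2, 2)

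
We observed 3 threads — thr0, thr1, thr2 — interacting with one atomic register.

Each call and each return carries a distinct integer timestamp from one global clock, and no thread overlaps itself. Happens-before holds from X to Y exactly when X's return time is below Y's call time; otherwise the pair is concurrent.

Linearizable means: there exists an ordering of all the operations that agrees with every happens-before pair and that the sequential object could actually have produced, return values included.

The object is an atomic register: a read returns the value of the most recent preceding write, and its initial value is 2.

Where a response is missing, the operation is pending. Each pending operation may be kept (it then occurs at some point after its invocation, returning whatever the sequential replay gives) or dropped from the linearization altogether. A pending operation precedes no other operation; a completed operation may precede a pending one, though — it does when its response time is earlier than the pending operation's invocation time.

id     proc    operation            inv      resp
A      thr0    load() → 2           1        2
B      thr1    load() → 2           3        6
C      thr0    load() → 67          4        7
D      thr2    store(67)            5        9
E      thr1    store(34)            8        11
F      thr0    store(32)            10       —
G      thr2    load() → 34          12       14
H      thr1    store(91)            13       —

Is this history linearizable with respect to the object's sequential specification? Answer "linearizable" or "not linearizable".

witness order: A, B, D, C, E, G
after step 1 (A load() → 2): value 2
after step 2 (B load() → 2): value 2
after step 3 (D store(67)): value 67
after step 4 (C load() → 67): value 67
after step 5 (E store(34)): value 34
after step 6 (G load() → 34): value 34

linearizable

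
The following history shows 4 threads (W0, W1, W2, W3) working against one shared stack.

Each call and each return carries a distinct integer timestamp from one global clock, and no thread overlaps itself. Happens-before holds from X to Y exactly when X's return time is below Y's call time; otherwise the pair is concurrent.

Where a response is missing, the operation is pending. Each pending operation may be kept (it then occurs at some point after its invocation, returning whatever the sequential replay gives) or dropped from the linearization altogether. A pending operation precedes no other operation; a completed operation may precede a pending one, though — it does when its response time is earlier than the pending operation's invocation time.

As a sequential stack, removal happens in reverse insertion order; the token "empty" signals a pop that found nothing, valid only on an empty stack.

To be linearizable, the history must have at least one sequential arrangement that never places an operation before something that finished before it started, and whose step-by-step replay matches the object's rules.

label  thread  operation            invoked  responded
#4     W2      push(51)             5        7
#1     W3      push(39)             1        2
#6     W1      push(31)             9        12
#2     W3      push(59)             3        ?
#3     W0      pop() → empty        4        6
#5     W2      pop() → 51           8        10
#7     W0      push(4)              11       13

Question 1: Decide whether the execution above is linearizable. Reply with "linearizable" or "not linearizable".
not linearizable

prefix check: 1..5 passes, 1..6 fails once #3's time-6 response joins
exhaustive check: the 2 completed stack ops admit one real-time order; illegal
completion choices over the 2 pending operations (#2, #4) were checked; none helps
e.g. #1, #3 (pending dropped): illegal at step 2, since #3 pop() → empty cannot apply there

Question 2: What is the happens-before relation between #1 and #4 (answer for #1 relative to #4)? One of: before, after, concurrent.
before

#1 spans [1,2], #4 spans [5,7]
resp(#1)=2 < inv(#4)=5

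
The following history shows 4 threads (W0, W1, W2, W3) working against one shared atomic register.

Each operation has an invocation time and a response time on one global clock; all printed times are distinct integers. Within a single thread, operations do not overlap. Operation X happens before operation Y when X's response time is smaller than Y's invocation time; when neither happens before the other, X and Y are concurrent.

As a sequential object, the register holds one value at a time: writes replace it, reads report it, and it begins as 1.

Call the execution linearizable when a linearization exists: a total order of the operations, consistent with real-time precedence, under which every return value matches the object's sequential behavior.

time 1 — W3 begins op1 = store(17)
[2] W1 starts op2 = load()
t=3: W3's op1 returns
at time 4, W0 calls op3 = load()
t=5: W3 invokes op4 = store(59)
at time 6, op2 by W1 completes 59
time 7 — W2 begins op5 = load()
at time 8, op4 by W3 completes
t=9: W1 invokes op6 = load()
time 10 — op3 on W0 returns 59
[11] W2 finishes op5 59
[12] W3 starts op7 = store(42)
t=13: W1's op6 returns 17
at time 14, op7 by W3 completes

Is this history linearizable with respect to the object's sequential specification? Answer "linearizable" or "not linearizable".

events 1..12 are fine; event 13 — the response of op6 at time 13 — makes the prefix non-linearizable
no legal order exists: 37 real-time-consistent candidates over 6 completed atomic register operations, all rejected
including or dropping the 1 pending operation (op7) in any combination fails
sample order op1, op2, op3, op4, op5, op6 (pending dropped) stalls at step 2 — op2 load() → 59 has no legal effect
sample order op1, op2, op3, op4, op6, op5 (pending dropped) stalls at step 2 — op2 load() → 59 has no legal effect

not linearizable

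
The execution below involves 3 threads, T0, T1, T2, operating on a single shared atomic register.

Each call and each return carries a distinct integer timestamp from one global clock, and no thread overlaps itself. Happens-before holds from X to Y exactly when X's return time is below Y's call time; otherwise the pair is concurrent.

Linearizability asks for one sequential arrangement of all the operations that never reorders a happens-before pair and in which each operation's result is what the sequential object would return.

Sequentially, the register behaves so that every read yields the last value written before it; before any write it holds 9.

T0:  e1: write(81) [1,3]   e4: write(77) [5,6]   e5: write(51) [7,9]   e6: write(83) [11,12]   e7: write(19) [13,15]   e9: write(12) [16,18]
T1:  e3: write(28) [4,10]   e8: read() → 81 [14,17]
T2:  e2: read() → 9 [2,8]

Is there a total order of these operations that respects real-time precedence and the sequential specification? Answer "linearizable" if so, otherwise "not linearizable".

events 1..16 are fine; event 17 — the response of e8 at time 17 — makes the prefix non-linearizable
the 8 completed operations admit 30 real-time orders; each fails the atomic register replay
no completion choice of the 1 pending operation (e9) rescues it — every subset was tried
one such order, e1, e2, e3, e4, e5, e6, e7, e8 (pending dropped), breaks at step 2 where e2 read() → 9 is illegal
one such order, e1, e2, e3, e4, e5, e6, e8, e7 (pending dropped), breaks at step 2 where e2 read() → 9 is illegal

not linearizable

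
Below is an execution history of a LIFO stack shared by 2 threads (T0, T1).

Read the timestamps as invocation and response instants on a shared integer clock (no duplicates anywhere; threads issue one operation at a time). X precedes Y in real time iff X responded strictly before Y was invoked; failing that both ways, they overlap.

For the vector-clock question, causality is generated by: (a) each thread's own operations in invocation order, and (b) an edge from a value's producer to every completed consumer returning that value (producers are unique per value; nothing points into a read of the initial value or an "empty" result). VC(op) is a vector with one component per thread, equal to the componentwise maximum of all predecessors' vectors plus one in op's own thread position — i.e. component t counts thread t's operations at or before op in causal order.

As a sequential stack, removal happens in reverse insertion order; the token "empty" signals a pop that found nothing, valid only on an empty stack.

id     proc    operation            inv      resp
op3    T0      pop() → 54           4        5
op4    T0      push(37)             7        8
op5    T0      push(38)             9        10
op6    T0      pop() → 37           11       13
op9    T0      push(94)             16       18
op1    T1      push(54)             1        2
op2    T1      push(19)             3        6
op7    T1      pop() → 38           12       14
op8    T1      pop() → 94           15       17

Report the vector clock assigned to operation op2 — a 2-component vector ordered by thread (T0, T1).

root op op1, invoked 1: fresh clock plus T1's own tick → (0, 1)
op2, invoked 3, takes VC(op1)=(0, 1) under max, adds 1 for T1 → (0, 2)
op3, invoked 4, takes VC(op1)=(0, 1) under max, adds 1 for T0 → (1, 1)
op4, invoked 7, takes VC(op3)=(1, 1) under max, adds 1 for T0 → (2, 1)
op5, invoked 9, takes VC(op4)=(2, 1) under max, adds 1 for T0 → (3, 1)
op6, invoked 11, takes VC(op4)=(2, 1), VC(op5)=(3, 1) under max, adds 1 for T0 → (4, 1)
op7, invoked 12, takes VC(op2)=(0, 2), VC(op5)=(3, 1) under max, adds 1 for T1 → (3, 3)
op9, invoked 16, takes VC(op6)=(4, 1) under max, adds 1 for T0 → (5, 1)
op8, invoked 15, takes VC(op7)=(3, 3), VC(op9)=(5, 1) under max, adds 1 for T1 → (5, 4)
target: VC(op2) = (0, 2)

(0, 2)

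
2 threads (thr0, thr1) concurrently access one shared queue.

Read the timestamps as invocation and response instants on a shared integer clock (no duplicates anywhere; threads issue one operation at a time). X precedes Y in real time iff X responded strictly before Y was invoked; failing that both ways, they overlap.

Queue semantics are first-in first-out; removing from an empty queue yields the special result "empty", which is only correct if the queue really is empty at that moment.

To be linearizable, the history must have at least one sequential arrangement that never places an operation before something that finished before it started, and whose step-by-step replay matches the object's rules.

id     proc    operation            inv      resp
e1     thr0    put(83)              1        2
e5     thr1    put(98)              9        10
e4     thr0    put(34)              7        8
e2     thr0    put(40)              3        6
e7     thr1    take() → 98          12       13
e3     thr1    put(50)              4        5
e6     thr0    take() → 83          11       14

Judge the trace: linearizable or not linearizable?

cut after 12 events: linearizable; cut after 13 events (e7 responds, time 13): not linearizable
real-time-consistent orders of the 6 completed operations: 2 — all fail the queue replay
include/drop combinations of the 1 pending operation (e6) were all tried; none helps
for example e1, e2, e3, e4, e5, e7 (pending dropped) fails at step 6: e7 take() → 98 is not legal there
for example e1, e3, e2, e4, e5, e7 (pending dropped) fails at step 6: e7 take() → 98 is not legal there

not linearizable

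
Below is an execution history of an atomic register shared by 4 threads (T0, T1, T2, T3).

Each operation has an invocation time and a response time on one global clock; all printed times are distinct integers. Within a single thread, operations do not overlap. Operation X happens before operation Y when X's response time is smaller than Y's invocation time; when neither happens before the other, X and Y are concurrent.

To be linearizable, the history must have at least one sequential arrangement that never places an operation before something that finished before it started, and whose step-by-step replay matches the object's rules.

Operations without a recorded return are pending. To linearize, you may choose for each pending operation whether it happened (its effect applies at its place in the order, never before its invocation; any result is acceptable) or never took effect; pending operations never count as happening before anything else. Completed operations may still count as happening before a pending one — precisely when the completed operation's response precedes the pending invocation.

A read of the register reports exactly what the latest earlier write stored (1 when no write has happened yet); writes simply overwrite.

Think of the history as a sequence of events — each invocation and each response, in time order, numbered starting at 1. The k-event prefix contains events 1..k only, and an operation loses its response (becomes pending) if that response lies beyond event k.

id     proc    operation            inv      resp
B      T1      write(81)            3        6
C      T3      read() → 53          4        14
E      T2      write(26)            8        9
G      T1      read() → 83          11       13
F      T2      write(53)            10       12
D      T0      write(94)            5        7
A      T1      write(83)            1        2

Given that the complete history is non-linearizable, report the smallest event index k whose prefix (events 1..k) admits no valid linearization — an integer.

one valid order for events 1..12 is A, B, C, D, E, F:
after step 1 (A write(83)): value 83
after step 2 (B write(81)): value 81
after step 3 (C read() (pending, included)): value 81
after step 4 (D write(94)): value 94
after step 5 (E write(26)): value 26
after step 6 (F write(53)): value 53
once event 13 joins (G's response, time 13), exhaustive search finds no witness
every completion of the 1 pending operation (C) was checked; none linearizes
sample order A, B, D, E, F, G (pending dropped) stalls at step 6 — G read() → 83 has no legal effect
sample order A, B, D, E, G, F (pending dropped) stalls at step 5 — G read() → 83 has no legal effect

13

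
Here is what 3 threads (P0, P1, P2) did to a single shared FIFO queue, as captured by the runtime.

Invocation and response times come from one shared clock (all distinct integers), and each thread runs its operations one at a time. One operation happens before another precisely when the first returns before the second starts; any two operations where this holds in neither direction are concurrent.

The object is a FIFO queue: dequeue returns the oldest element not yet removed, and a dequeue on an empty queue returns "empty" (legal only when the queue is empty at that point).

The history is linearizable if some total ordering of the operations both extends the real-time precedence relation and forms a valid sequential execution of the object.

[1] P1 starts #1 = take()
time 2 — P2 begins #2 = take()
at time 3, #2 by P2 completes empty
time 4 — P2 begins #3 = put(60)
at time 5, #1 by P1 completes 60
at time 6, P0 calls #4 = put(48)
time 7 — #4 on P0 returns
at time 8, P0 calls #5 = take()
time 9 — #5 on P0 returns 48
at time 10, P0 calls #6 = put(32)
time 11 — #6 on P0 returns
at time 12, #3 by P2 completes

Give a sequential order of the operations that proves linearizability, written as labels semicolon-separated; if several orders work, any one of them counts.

1. #2 take() → empty, leaving queue <>
2. #3 put(60), leaving queue <60>
3. #1 take() → 60, leaving queue <>
4. #4 put(48), leaving queue <48>
5. #5 take() → 48, leaving queue <>
6. #6 put(32), leaving queue <32>

#2; #3; #1; #4; #5; #6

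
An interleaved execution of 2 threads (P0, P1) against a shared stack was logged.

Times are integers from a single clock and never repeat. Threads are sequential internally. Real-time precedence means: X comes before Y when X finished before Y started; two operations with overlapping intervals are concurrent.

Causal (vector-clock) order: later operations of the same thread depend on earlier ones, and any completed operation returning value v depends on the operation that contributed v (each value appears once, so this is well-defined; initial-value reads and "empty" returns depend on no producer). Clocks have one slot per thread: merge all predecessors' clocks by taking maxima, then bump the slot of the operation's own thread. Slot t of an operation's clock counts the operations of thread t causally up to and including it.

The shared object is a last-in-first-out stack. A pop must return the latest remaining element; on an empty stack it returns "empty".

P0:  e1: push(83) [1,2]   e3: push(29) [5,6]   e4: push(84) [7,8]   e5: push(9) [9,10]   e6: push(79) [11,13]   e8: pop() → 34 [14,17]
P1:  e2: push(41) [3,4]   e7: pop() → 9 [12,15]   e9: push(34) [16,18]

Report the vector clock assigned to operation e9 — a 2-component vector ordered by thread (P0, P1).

no predecessors for e2 (invoked 3): P1 increments from zero → (0, 1)
no predecessors for e1 (invoked 1): P0 increments from zero → (1, 0)
merge at e3 (invoked 5): VC(e1)=(1, 0), own-thread bump on P0 → (2, 0)
merge at e4 (invoked 7): VC(e3)=(2, 0), own-thread bump on P0 → (3, 0)
merge at e5 (invoked 9): VC(e4)=(3, 0), own-thread bump on P0 → (4, 0)
merge at e6 (invoked 11): VC(e5)=(4, 0), own-thread bump on P0 → (5, 0)
merge at e7 (invoked 12): VC(e2)=(0, 1), VC(e5)=(4, 0), own-thread bump on P1 → (4, 2)
merge at e9 (invoked 16): VC(e7)=(4, 2), own-thread bump on P1 → (4, 3)
merge at e8 (invoked 14): VC(e6)=(5, 0), VC(e9)=(4, 3), own-thread bump on P0 → (6, 3)
target: VC(e9) = (4, 3)

(4, 3)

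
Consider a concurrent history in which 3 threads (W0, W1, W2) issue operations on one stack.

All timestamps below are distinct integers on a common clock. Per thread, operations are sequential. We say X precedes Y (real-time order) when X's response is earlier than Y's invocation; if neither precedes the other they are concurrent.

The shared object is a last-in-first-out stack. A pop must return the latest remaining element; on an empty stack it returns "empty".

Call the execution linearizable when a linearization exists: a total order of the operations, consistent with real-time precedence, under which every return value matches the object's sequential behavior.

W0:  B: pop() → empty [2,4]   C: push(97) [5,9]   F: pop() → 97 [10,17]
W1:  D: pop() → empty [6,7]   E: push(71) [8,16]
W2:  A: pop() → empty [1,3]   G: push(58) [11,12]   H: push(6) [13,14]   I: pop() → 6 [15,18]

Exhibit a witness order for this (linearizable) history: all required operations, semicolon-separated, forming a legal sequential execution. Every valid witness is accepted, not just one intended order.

A; B; D; C; F; E; G; H; I

step 1: A pop() → empty — stack <>
step 2: B pop() → empty — stack <>
step 3: D pop() → empty — stack <>
step 4: C push(97) — stack <97>
step 5: F pop() → 97 — stack <>
step 6: E push(71) — stack <71>
step 7: G push(58) — stack <71,58>
step 8: H push(6) — stack <71,58,6>
step 9: I pop() → 6 — stack <71,58>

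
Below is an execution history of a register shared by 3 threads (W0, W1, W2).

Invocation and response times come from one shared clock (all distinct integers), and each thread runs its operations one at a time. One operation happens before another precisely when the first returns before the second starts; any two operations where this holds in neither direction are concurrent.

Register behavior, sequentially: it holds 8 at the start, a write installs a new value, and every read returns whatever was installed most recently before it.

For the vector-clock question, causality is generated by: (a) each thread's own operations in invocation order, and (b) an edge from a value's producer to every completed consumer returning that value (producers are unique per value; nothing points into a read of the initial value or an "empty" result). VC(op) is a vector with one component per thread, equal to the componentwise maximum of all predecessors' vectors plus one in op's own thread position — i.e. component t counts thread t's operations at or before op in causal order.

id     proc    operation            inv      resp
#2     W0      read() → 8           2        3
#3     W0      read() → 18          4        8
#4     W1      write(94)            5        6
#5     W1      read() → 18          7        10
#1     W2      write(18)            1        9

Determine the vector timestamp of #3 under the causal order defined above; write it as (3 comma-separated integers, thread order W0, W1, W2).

(2, 0, 1)

#1, invoked 1, has no incoming edges; only W2's bump applies → (0, 0, 1)
#4, invoked 5, has no incoming edges; only W1's bump applies → (0, 1, 0)
#2, invoked 2, has no incoming edges; only W0's bump applies → (1, 0, 0)
#5, invoked 7, takes VC(#1)=(0, 0, 1), VC(#4)=(0, 1, 0) under max, adds 1 for W1 → (0, 2, 1)
#3, invoked 4, takes VC(#1)=(0, 0, 1), VC(#2)=(1, 0, 0) under max, adds 1 for W0 → (2, 0, 1)
target: VC(#3) = (2, 0, 1)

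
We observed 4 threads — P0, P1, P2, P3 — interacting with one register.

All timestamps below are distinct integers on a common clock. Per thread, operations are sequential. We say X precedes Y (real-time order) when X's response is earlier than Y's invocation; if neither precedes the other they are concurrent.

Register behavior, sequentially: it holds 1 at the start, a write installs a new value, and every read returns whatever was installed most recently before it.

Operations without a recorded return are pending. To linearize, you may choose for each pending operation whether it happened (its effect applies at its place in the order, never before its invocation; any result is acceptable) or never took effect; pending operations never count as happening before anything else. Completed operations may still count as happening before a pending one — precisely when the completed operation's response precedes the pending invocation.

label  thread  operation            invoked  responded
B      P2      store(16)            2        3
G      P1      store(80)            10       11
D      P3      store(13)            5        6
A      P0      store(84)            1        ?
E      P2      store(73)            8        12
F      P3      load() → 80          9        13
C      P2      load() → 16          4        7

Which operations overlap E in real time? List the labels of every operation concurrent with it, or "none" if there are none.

A, F, G

concurrent with E ([8,12]): every op whose interval crosses 8..12
A [1,…): concurrent
B [2,3]: before
C [4,7]: before
D [5,6]: before
F [9,13]: concurrent
G [10,11]: concurrent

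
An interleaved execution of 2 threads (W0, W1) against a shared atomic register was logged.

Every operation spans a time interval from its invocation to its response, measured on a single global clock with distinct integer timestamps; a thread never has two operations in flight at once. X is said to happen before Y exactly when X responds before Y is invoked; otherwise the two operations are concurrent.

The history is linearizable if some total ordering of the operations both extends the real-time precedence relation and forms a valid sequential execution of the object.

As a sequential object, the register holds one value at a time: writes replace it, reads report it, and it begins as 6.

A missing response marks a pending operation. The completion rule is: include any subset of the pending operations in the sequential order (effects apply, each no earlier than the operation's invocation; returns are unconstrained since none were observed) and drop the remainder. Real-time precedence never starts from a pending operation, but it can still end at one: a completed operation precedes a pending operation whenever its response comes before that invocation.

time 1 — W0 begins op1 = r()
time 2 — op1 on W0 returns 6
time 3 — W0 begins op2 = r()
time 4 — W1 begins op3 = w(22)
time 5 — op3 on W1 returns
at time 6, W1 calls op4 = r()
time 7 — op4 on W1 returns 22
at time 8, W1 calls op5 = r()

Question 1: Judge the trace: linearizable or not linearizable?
one valid linearization: op1, op2, op3, op4
after step 1 (op1 r() → 6): value 6
after step 2 (op2 r() (pending, included)): value 6
after step 3 (op3 w(22)): value 22
after step 4 (op4 r() → 22): value 22

linearizable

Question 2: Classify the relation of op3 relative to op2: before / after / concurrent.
op3 spans [4,5], op2 spans [3,…)
the intervals overlap in both directions

concurrent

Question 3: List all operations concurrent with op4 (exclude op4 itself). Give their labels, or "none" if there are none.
overlap test against op4 [6,7]: concurrent iff the interval meets 6..7
op1 [1,2]: before
op2 [3,…): concurrent
op3 [4,5]: before
op5 [8,…): after

op2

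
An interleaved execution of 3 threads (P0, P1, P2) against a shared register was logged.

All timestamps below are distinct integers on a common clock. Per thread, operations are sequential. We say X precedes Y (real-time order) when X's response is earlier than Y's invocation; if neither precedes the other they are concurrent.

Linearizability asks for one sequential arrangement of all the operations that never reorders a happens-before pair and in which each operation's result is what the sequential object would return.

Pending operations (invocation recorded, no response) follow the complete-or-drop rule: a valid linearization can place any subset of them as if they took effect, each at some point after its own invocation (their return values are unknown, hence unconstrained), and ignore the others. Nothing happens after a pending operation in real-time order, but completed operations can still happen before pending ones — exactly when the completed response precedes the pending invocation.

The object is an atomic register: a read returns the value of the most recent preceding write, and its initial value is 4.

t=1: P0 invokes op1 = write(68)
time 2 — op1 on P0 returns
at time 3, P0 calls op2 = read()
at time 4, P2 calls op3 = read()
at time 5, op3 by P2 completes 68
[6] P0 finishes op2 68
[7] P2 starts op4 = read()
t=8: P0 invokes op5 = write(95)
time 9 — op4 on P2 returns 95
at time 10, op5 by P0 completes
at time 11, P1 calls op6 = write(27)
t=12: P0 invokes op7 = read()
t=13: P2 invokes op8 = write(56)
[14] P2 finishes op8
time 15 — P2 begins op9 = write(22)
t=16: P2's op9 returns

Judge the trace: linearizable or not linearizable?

linearizable

one valid linearization: op1, op2, op3, op5, op4, op6, op7, op8, op9
after step 1 (op1 write(68)): value 68
after step 2 (op2 read() → 68): value 68
after step 3 (op3 read() → 68): value 68
after step 4 (op5 write(95)): value 95
after step 5 (op4 read() → 95): value 95
after step 6 (op6 write(27) (pending, included)): value 27
after step 7 (op7 read() (pending, included)): value 27
after step 8 (op8 write(56)): value 56
after step 9 (op9 write(22)): value 22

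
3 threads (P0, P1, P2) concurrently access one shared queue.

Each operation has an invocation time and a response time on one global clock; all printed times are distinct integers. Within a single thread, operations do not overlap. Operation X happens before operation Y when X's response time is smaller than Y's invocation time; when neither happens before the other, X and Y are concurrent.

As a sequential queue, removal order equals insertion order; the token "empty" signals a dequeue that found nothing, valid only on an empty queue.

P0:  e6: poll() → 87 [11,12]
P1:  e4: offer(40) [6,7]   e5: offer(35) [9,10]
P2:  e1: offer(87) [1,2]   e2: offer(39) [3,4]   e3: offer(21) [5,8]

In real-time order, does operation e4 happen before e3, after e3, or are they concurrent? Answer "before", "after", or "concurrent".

e4 spans [6,7], e3 spans [5,8]
the intervals overlap in both directions

concurrent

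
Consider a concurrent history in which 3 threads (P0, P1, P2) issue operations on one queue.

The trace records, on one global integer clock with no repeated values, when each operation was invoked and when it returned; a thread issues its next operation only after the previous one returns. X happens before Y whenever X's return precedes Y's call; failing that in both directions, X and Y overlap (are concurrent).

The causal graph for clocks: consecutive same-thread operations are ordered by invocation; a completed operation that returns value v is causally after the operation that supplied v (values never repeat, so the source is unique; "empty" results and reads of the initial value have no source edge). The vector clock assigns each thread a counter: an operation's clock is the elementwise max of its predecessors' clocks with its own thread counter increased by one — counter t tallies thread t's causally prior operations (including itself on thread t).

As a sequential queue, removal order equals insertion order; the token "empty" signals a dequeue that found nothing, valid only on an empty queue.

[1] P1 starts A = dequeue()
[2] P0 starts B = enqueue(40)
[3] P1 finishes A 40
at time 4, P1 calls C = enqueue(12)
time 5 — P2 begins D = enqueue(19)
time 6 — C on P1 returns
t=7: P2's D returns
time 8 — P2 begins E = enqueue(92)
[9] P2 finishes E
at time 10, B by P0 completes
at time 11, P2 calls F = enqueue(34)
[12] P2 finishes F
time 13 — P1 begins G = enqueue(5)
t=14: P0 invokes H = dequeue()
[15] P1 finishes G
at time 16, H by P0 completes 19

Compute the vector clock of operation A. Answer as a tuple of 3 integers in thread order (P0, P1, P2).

(1, 1, 0)

D, invoked 5, has no incoming edges; only P2's bump applies → (0, 0, 1)
B, invoked 2, has no incoming edges; only P0's bump applies → (1, 0, 0)
merge at E (invoked 8): VC(D)=(0, 0, 1), own-thread bump on P2 → (0, 0, 2)
merge at A (invoked 1): VC(B)=(1, 0, 0), own-thread bump on P1 → (1, 1, 0)
merge at F (invoked 11): VC(E)=(0, 0, 2), own-thread bump on P2 → (0, 0, 3)
merge at C (invoked 4): VC(A)=(1, 1, 0), own-thread bump on P1 → (1, 2, 0)
merge at H (invoked 14): VC(B)=(1, 0, 0), VC(D)=(0, 0, 1), own-thread bump on P0 → (2, 0, 1)
merge at G (invoked 13): VC(C)=(1, 2, 0), own-thread bump on P1 → (1, 3, 0)
target: VC(A) = (1, 1, 0)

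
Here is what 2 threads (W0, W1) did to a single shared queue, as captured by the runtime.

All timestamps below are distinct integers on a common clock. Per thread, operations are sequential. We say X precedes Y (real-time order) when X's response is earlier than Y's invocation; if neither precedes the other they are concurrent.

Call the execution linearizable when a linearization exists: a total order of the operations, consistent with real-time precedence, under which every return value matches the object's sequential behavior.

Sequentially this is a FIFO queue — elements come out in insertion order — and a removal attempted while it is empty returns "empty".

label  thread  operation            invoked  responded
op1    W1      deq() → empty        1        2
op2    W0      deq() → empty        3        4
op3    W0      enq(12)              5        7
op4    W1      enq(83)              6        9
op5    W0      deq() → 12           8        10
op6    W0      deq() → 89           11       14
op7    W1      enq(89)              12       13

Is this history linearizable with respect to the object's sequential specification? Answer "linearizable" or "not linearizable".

already the first 14 events (up to op6's response at time 14) admit no linearization; the first 13 still do
every one of the 6 real-time-consistent orders over 7 completed queue ops fails the sequential spec
sample order op1, op2, op3, op4, op5, op6, op7 stalls at step 6 — op6 deq() → 89 has no legal effect
sample order op1, op2, op3, op4, op5, op7, op6 stalls at step 7 — op6 deq() → 89 has no legal effect

not linearizable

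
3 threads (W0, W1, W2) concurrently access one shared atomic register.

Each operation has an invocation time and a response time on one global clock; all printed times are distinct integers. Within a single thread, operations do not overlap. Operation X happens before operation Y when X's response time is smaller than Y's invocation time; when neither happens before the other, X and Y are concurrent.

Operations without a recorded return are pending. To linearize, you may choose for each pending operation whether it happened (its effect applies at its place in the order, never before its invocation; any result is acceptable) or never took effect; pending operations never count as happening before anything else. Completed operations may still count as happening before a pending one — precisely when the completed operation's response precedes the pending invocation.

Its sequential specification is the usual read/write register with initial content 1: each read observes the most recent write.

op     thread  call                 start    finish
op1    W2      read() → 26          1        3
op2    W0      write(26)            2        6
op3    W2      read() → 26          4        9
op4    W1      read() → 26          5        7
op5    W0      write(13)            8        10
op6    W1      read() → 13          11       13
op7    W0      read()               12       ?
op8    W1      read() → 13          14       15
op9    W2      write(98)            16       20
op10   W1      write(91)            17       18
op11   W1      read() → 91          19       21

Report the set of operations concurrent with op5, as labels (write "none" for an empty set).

op3

op5 spans [8,10]; an op avoiding the whole window 8..10 is ordered, any other is concurrent
op1 [1,3]: before
op2 [2,6]: before
op3 [4,9]: concurrent
op4 [5,7]: before
op6 [11,13]: after
op7 [12,…): after
op8 [14,15]: after
op9 [16,20]: after
op10 [17,18]: after
op11 [19,21]: after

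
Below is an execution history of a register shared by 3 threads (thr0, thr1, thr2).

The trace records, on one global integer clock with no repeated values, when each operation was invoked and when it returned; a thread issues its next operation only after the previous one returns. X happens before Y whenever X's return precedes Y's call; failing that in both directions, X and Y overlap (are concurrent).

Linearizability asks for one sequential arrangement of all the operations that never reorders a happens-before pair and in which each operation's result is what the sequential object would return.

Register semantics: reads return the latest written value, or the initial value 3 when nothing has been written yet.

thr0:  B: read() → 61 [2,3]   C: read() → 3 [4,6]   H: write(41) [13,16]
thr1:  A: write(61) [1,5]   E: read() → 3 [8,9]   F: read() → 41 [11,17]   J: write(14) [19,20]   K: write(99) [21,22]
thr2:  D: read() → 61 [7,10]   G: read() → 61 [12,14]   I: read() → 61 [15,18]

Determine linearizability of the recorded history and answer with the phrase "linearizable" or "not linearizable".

not linearizable

cut after 5 events: linearizable; cut after 6 events (C responds, time 6): not linearizable
checked exhaustively: 3 real-time-consistent orders of 3 completed operations, zero legal register replays
one such order, A, B, C, breaks at step 3 where C read() → 3 is illegal
one such order, B, A, C, breaks at step 1 where B read() → 61 is illegal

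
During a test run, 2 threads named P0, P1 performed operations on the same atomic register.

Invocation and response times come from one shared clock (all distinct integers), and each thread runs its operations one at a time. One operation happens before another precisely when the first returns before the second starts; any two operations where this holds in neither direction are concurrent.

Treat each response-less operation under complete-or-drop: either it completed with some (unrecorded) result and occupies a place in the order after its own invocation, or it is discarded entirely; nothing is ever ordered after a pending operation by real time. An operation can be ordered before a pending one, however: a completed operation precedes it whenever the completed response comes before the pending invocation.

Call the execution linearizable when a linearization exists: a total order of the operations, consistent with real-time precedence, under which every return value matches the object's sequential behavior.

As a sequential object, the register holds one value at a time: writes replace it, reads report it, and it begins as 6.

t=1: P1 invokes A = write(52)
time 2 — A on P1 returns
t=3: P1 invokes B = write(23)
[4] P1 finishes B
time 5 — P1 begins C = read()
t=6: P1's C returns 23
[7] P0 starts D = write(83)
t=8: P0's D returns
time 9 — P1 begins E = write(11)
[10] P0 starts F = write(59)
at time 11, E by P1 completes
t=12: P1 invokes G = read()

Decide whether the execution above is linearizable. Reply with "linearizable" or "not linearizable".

linearizable

one valid linearization: A, B, C, D, E
after step 1 (A write(52)): value 52
after step 2 (B write(23)): value 23
after step 3 (C read() → 23): value 23
after step 4 (D write(83)): value 83
after step 5 (E write(11)): value 11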